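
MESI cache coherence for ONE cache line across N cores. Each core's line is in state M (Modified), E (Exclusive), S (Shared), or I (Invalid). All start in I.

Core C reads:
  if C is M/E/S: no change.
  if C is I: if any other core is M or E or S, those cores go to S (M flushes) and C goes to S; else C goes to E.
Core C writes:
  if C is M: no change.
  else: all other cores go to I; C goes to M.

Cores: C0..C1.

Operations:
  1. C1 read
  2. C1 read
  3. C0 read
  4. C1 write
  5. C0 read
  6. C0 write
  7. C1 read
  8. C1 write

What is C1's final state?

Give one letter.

Answer: M

Derivation:
Op 1: C1 read [C1 read from I: no other sharers -> C1=E (exclusive)] -> [I,E]
Op 2: C1 read [C1 read: already in E, no change] -> [I,E]
Op 3: C0 read [C0 read from I: others=['C1=E'] -> C0=S, others downsized to S] -> [S,S]
Op 4: C1 write [C1 write: invalidate ['C0=S'] -> C1=M] -> [I,M]
Op 5: C0 read [C0 read from I: others=['C1=M'] -> C0=S, others downsized to S] -> [S,S]
Op 6: C0 write [C0 write: invalidate ['C1=S'] -> C0=M] -> [M,I]
Op 7: C1 read [C1 read from I: others=['C0=M'] -> C1=S, others downsized to S] -> [S,S]
Op 8: C1 write [C1 write: invalidate ['C0=S'] -> C1=M] -> [I,M]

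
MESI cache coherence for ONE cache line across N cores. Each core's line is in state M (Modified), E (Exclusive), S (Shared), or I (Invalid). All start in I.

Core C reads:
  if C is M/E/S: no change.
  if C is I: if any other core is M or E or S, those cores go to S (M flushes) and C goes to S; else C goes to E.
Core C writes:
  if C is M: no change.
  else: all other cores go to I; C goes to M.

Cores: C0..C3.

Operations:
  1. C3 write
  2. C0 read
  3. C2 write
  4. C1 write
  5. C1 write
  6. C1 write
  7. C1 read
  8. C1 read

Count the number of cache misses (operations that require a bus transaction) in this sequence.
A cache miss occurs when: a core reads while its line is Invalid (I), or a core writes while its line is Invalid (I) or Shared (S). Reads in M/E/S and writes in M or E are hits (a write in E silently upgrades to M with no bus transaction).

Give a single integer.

Op 1: C3 write [C3 write: invalidate none -> C3=M] -> [I,I,I,M] [MISS #1: write from I]
Op 2: C0 read [C0 read from I: others=['C3=M'] -> C0=S, others downsized to S] -> [S,I,I,S] [MISS #2: read from I]
Op 3: C2 write [C2 write: invalidate ['C0=S', 'C3=S'] -> C2=M] -> [I,I,M,I] [MISS #3: write from I]
Op 4: C1 write [C1 write: invalidate ['C2=M'] -> C1=M] -> [I,M,I,I] [MISS #4: write from I]
Op 5: C1 write [C1 write: already M (modified), no change] -> [I,M,I,I] [hit: write from M]
Op 6: C1 write [C1 write: already M (modified), no change] -> [I,M,I,I] [hit: write from M]
Op 7: C1 read [C1 read: already in M, no change] -> [I,M,I,I] [hit: read from M]
Op 8: C1 read [C1 read: already in M, no change] -> [I,M,I,I] [hit: read from M]

Answer: 4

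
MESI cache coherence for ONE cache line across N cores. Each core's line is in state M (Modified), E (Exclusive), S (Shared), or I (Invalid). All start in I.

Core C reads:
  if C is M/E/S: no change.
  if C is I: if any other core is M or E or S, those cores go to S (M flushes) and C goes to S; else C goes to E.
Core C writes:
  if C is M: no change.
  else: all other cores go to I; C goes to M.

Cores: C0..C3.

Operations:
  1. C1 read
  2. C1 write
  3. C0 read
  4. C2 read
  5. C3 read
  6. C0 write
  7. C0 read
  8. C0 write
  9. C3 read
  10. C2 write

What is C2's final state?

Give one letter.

Answer: M

Derivation:
Op 1: C1 read [C1 read from I: no other sharers -> C1=E (exclusive)] -> [I,E,I,I]
Op 2: C1 write [C1 write: invalidate none -> C1=M] -> [I,M,I,I]
Op 3: C0 read [C0 read from I: others=['C1=M'] -> C0=S, others downsized to S] -> [S,S,I,I]
Op 4: C2 read [C2 read from I: others=['C0=S', 'C1=S'] -> C2=S, others downsized to S] -> [S,S,S,I]
Op 5: C3 read [C3 read from I: others=['C0=S', 'C1=S', 'C2=S'] -> C3=S, others downsized to S] -> [S,S,S,S]
Op 6: C0 write [C0 write: invalidate ['C1=S', 'C2=S', 'C3=S'] -> C0=M] -> [M,I,I,I]
Op 7: C0 read [C0 read: already in M, no change] -> [M,I,I,I]
Op 8: C0 write [C0 write: already M (modified), no change] -> [M,I,I,I]
Op 9: C3 read [C3 read from I: others=['C0=M'] -> C3=S, others downsized to S] -> [S,I,I,S]
Op 10: C2 write [C2 write: invalidate ['C0=S', 'C3=S'] -> C2=M] -> [I,I,M,I]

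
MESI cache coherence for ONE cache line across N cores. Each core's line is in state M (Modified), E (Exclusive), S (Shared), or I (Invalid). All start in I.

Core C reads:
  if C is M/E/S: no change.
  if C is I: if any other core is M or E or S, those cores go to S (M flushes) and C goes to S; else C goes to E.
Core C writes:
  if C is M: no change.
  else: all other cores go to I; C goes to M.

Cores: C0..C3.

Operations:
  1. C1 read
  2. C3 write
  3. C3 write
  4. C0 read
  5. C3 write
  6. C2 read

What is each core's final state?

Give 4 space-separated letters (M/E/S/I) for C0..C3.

Op 1: C1 read [C1 read from I: no other sharers -> C1=E (exclusive)] -> [I,E,I,I]
Op 2: C3 write [C3 write: invalidate ['C1=E'] -> C3=M] -> [I,I,I,M]
Op 3: C3 write [C3 write: already M (modified), no change] -> [I,I,I,M]
Op 4: C0 read [C0 read from I: others=['C3=M'] -> C0=S, others downsized to S] -> [S,I,I,S]
Op 5: C3 write [C3 write: invalidate ['C0=S'] -> C3=M] -> [I,I,I,M]
Op 6: C2 read [C2 read from I: others=['C3=M'] -> C2=S, others downsized to S] -> [I,I,S,S]

Answer: I I S S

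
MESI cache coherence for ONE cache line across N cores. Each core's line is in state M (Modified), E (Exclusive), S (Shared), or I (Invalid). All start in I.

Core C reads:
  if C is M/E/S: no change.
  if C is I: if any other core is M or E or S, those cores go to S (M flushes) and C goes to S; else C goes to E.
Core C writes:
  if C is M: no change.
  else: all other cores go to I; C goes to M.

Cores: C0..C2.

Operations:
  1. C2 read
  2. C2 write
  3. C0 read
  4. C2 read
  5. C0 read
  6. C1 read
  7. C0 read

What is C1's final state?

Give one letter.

Op 1: C2 read [C2 read from I: no other sharers -> C2=E (exclusive)] -> [I,I,E]
Op 2: C2 write [C2 write: invalidate none -> C2=M] -> [I,I,M]
Op 3: C0 read [C0 read from I: others=['C2=M'] -> C0=S, others downsized to S] -> [S,I,S]
Op 4: C2 read [C2 read: already in S, no change] -> [S,I,S]
Op 5: C0 read [C0 read: already in S, no change] -> [S,I,S]
Op 6: C1 read [C1 read from I: others=['C0=S', 'C2=S'] -> C1=S, others downsized to S] -> [S,S,S]
Op 7: C0 read [C0 read: already in S, no change] -> [S,S,S]

Answer: S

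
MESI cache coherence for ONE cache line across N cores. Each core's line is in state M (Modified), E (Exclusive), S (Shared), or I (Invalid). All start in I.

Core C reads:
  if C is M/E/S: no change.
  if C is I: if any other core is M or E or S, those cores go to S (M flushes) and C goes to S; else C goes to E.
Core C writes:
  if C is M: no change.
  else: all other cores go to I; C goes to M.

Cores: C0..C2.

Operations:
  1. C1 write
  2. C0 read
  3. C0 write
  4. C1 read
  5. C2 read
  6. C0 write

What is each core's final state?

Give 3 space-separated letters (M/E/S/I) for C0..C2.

Op 1: C1 write [C1 write: invalidate none -> C1=M] -> [I,M,I]
Op 2: C0 read [C0 read from I: others=['C1=M'] -> C0=S, others downsized to S] -> [S,S,I]
Op 3: C0 write [C0 write: invalidate ['C1=S'] -> C0=M] -> [M,I,I]
Op 4: C1 read [C1 read from I: others=['C0=M'] -> C1=S, others downsized to S] -> [S,S,I]
Op 5: C2 read [C2 read from I: others=['C0=S', 'C1=S'] -> C2=S, others downsized to S] -> [S,S,S]
Op 6: C0 write [C0 write: invalidate ['C1=S', 'C2=S'] -> C0=M] -> [M,I,I]

Answer: M I I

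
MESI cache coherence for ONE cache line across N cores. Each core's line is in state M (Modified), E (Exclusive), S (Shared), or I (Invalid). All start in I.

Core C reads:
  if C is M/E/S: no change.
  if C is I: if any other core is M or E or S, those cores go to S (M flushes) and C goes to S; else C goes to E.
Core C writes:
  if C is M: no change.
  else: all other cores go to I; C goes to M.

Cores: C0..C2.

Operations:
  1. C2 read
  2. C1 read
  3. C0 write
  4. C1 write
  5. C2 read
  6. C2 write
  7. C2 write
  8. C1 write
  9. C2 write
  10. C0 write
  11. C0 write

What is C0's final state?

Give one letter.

Answer: M

Derivation:
Op 1: C2 read [C2 read from I: no other sharers -> C2=E (exclusive)] -> [I,I,E]
Op 2: C1 read [C1 read from I: others=['C2=E'] -> C1=S, others downsized to S] -> [I,S,S]
Op 3: C0 write [C0 write: invalidate ['C1=S', 'C2=S'] -> C0=M] -> [M,I,I]
Op 4: C1 write [C1 write: invalidate ['C0=M'] -> C1=M] -> [I,M,I]
Op 5: C2 read [C2 read from I: others=['C1=M'] -> C2=S, others downsized to S] -> [I,S,S]
Op 6: C2 write [C2 write: invalidate ['C1=S'] -> C2=M] -> [I,I,M]
Op 7: C2 write [C2 write: already M (modified), no change] -> [I,I,M]
Op 8: C1 write [C1 write: invalidate ['C2=M'] -> C1=M] -> [I,M,I]
Op 9: C2 write [C2 write: invalidate ['C1=M'] -> C2=M] -> [I,I,M]
Op 10: C0 write [C0 write: invalidate ['C2=M'] -> C0=M] -> [M,I,I]
Op 11: C0 write [C0 write: already M (modified), no change] -> [M,I,I]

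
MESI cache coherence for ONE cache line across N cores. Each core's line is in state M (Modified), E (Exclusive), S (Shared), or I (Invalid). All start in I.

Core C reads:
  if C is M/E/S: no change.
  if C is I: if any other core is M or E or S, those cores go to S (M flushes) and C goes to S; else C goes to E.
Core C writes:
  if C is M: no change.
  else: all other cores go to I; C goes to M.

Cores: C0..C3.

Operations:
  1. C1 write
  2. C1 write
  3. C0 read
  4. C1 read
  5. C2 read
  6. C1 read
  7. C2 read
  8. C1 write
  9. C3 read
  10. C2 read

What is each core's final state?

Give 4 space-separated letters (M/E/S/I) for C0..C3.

Op 1: C1 write [C1 write: invalidate none -> C1=M] -> [I,M,I,I]
Op 2: C1 write [C1 write: already M (modified), no change] -> [I,M,I,I]
Op 3: C0 read [C0 read from I: others=['C1=M'] -> C0=S, others downsized to S] -> [S,S,I,I]
Op 4: C1 read [C1 read: already in S, no change] -> [S,S,I,I]
Op 5: C2 read [C2 read from I: others=['C0=S', 'C1=S'] -> C2=S, others downsized to S] -> [S,S,S,I]
Op 6: C1 read [C1 read: already in S, no change] -> [S,S,S,I]
Op 7: C2 read [C2 read: already in S, no change] -> [S,S,S,I]
Op 8: C1 write [C1 write: invalidate ['C0=S', 'C2=S'] -> C1=M] -> [I,M,I,I]
Op 9: C3 read [C3 read from I: others=['C1=M'] -> C3=S, others downsized to S] -> [I,S,I,S]
Op 10: C2 read [C2 read from I: others=['C1=S', 'C3=S'] -> C2=S, others downsized to S] -> [I,S,S,S]

Answer: I S S S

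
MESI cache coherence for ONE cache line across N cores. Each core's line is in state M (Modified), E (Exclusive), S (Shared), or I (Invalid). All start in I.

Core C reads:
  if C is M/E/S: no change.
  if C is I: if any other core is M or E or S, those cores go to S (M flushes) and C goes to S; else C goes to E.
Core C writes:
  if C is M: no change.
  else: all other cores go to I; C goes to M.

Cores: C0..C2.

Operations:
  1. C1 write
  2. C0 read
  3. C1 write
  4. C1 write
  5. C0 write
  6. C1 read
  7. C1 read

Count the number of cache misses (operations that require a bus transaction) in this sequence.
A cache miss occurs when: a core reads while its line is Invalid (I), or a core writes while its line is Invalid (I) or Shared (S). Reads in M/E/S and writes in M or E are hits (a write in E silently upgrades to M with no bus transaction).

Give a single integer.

Answer: 5

Derivation:
Op 1: C1 write [C1 write: invalidate none -> C1=M] -> [I,M,I] [MISS #1: write from I]
Op 2: C0 read [C0 read from I: others=['C1=M'] -> C0=S, others downsized to S] -> [S,S,I] [MISS #2: read from I]
Op 3: C1 write [C1 write: invalidate ['C0=S'] -> C1=M] -> [I,M,I] [MISS #3: write from S]
Op 4: C1 write [C1 write: already M (modified), no change] -> [I,M,I] [hit: write from M]
Op 5: C0 write [C0 write: invalidate ['C1=M'] -> C0=M] -> [M,I,I] [MISS #4: write from I]
Op 6: C1 read [C1 read from I: others=['C0=M'] -> C1=S, others downsized to S] -> [S,S,I] [MISS #5: read from I]
Op 7: C1 read [C1 read: already in S, no change] -> [S,S,I] [hit: read from S]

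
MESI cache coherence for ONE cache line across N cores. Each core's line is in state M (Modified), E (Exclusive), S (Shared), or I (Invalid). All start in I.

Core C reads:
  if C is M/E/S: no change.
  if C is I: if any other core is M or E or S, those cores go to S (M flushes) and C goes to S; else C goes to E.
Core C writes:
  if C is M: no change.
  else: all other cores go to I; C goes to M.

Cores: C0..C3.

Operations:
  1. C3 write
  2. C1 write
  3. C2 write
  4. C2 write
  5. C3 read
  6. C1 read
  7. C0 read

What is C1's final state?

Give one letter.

Op 1: C3 write [C3 write: invalidate none -> C3=M] -> [I,I,I,M]
Op 2: C1 write [C1 write: invalidate ['C3=M'] -> C1=M] -> [I,M,I,I]
Op 3: C2 write [C2 write: invalidate ['C1=M'] -> C2=M] -> [I,I,M,I]
Op 4: C2 write [C2 write: already M (modified), no change] -> [I,I,M,I]
Op 5: C3 read [C3 read from I: others=['C2=M'] -> C3=S, others downsized to S] -> [I,I,S,S]
Op 6: C1 read [C1 read from I: others=['C2=S', 'C3=S'] -> C1=S, others downsized to S] -> [I,S,S,S]
Op 7: C0 read [C0 read from I: others=['C1=S', 'C2=S', 'C3=S'] -> C0=S, others downsized to S] -> [S,S,S,S]

Answer: S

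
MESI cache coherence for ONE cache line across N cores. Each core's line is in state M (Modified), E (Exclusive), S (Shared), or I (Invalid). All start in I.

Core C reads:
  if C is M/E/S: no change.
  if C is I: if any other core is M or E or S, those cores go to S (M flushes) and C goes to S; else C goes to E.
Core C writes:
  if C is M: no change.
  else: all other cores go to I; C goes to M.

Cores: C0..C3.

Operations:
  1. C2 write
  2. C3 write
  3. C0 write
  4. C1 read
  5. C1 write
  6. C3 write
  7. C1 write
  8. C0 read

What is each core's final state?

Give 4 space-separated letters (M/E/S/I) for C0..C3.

Op 1: C2 write [C2 write: invalidate none -> C2=M] -> [I,I,M,I]
Op 2: C3 write [C3 write: invalidate ['C2=M'] -> C3=M] -> [I,I,I,M]
Op 3: C0 write [C0 write: invalidate ['C3=M'] -> C0=M] -> [M,I,I,I]
Op 4: C1 read [C1 read from I: others=['C0=M'] -> C1=S, others downsized to S] -> [S,S,I,I]
Op 5: C1 write [C1 write: invalidate ['C0=S'] -> C1=M] -> [I,M,I,I]
Op 6: C3 write [C3 write: invalidate ['C1=M'] -> C3=M] -> [I,I,I,M]
Op 7: C1 write [C1 write: invalidate ['C3=M'] -> C1=M] -> [I,M,I,I]
Op 8: C0 read [C0 read from I: others=['C1=M'] -> C0=S, others downsized to S] -> [S,S,I,I]

Answer: S S I I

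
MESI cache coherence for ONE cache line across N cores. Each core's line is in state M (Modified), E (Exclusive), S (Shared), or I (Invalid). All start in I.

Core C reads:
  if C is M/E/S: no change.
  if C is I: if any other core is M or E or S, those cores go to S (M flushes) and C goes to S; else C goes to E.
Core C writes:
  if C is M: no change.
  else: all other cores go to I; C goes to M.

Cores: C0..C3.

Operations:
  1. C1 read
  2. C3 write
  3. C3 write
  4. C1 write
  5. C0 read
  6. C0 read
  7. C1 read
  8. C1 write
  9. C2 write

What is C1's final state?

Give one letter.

Answer: I

Derivation:
Op 1: C1 read [C1 read from I: no other sharers -> C1=E (exclusive)] -> [I,E,I,I]
Op 2: C3 write [C3 write: invalidate ['C1=E'] -> C3=M] -> [I,I,I,M]
Op 3: C3 write [C3 write: already M (modified), no change] -> [I,I,I,M]
Op 4: C1 write [C1 write: invalidate ['C3=M'] -> C1=M] -> [I,M,I,I]
Op 5: C0 read [C0 read from I: others=['C1=M'] -> C0=S, others downsized to S] -> [S,S,I,I]
Op 6: C0 read [C0 read: already in S, no change] -> [S,S,I,I]
Op 7: C1 read [C1 read: already in S, no change] -> [S,S,I,I]
Op 8: C1 write [C1 write: invalidate ['C0=S'] -> C1=M] -> [I,M,I,I]
Op 9: C2 write [C2 write: invalidate ['C1=M'] -> C2=M] -> [I,I,M,I]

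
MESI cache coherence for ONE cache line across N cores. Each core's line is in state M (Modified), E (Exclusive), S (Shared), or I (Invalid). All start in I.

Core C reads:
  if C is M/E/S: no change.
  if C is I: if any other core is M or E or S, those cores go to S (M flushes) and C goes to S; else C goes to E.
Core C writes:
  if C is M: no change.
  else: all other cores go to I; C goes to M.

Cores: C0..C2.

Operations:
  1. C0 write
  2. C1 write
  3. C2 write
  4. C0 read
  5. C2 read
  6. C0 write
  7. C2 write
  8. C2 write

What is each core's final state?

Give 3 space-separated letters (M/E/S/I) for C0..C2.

Op 1: C0 write [C0 write: invalidate none -> C0=M] -> [M,I,I]
Op 2: C1 write [C1 write: invalidate ['C0=M'] -> C1=M] -> [I,M,I]
Op 3: C2 write [C2 write: invalidate ['C1=M'] -> C2=M] -> [I,I,M]
Op 4: C0 read [C0 read from I: others=['C2=M'] -> C0=S, others downsized to S] -> [S,I,S]
Op 5: C2 read [C2 read: already in S, no change] -> [S,I,S]
Op 6: C0 write [C0 write: invalidate ['C2=S'] -> C0=M] -> [M,I,I]
Op 7: C2 write [C2 write: invalidate ['C0=M'] -> C2=M] -> [I,I,M]
Op 8: C2 write [C2 write: already M (modified), no change] -> [I,I,M]

Answer: I I M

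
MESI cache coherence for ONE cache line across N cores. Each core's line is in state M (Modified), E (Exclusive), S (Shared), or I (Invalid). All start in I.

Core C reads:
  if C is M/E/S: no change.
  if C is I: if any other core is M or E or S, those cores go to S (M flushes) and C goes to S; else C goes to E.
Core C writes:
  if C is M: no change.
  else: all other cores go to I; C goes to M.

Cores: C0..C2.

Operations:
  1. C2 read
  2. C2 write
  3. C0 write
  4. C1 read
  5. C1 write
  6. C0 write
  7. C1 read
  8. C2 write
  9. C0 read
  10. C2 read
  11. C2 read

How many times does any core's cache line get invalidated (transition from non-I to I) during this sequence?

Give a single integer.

Op 1: C2 read [C2 read from I: no other sharers -> C2=E (exclusive)] -> [I,I,E] (invalidations this op: 0; running total: 0)
Op 2: C2 write [C2 write: invalidate none -> C2=M] -> [I,I,M] (invalidations this op: 0; running total: 0)
Op 3: C0 write [C0 write: invalidate ['C2=M'] -> C0=M] -> [M,I,I] (invalidations this op: 1; running total: 1)
Op 4: C1 read [C1 read from I: others=['C0=M'] -> C1=S, others downsized to S] -> [S,S,I] (invalidations this op: 0; running total: 1)
Op 5: C1 write [C1 write: invalidate ['C0=S'] -> C1=M] -> [I,M,I] (invalidations this op: 1; running total: 2)
Op 6: C0 write [C0 write: invalidate ['C1=M'] -> C0=M] -> [M,I,I] (invalidations this op: 1; running total: 3)
Op 7: C1 read [C1 read from I: others=['C0=M'] -> C1=S, others downsized to S] -> [S,S,I] (invalidations this op: 0; running total: 3)
Op 8: C2 write [C2 write: invalidate ['C0=S', 'C1=S'] -> C2=M] -> [I,I,M] (invalidations this op: 2; running total: 5)
Op 9: C0 read [C0 read from I: others=['C2=M'] -> C0=S, others downsized to S] -> [S,I,S] (invalidations this op: 0; running total: 5)
Op 10: C2 read [C2 read: already in S, no change] -> [S,I,S] (invalidations this op: 0; running total: 5)
Op 11: C2 read [C2 read: already in S, no change] -> [S,I,S] (invalidations this op: 0; running total: 5)

Answer: 5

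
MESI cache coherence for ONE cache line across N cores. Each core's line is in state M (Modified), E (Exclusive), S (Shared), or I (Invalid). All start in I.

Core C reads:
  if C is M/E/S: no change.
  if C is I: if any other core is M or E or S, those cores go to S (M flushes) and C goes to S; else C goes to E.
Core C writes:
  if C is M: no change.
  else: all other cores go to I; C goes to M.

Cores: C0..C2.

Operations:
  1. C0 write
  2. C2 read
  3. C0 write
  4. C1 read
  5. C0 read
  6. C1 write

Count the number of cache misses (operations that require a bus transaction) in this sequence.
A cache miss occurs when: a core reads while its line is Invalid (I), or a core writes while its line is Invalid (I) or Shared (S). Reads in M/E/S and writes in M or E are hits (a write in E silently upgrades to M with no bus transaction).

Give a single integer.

Op 1: C0 write [C0 write: invalidate none -> C0=M] -> [M,I,I] [MISS #1: write from I]
Op 2: C2 read [C2 read from I: others=['C0=M'] -> C2=S, others downsized to S] -> [S,I,S] [MISS #2: read from I]
Op 3: C0 write [C0 write: invalidate ['C2=S'] -> C0=M] -> [M,I,I] [MISS #3: write from S]
Op 4: C1 read [C1 read from I: others=['C0=M'] -> C1=S, others downsized to S] -> [S,S,I] [MISS #4: read from I]
Op 5: C0 read [C0 read: already in S, no change] -> [S,S,I] [hit: read from S]
Op 6: C1 write [C1 write: invalidate ['C0=S'] -> C1=M] -> [I,M,I] [MISS #5: write from S]

Answer: 5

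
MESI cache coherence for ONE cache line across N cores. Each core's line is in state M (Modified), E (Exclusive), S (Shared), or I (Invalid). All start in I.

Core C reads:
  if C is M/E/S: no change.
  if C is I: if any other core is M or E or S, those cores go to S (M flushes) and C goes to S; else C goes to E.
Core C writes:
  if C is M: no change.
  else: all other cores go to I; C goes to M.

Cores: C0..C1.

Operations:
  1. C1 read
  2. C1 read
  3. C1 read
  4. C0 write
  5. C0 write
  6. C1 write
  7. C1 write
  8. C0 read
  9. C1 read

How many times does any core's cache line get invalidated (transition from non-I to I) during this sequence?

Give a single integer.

Answer: 2

Derivation:
Op 1: C1 read [C1 read from I: no other sharers -> C1=E (exclusive)] -> [I,E] (invalidations this op: 0; running total: 0)
Op 2: C1 read [C1 read: already in E, no change] -> [I,E] (invalidations this op: 0; running total: 0)
Op 3: C1 read [C1 read: already in E, no change] -> [I,E] (invalidations this op: 0; running total: 0)
Op 4: C0 write [C0 write: invalidate ['C1=E'] -> C0=M] -> [M,I] (invalidations this op: 1; running total: 1)
Op 5: C0 write [C0 write: already M (modified), no change] -> [M,I] (invalidations this op: 0; running total: 1)
Op 6: C1 write [C1 write: invalidate ['C0=M'] -> C1=M] -> [I,M] (invalidations this op: 1; running total: 2)
Op 7: C1 write [C1 write: already M (modified), no change] -> [I,M] (invalidations this op: 0; running total: 2)
Op 8: C0 read [C0 read from I: others=['C1=M'] -> C0=S, others downsized to S] -> [S,S] (invalidations this op: 0; running total: 2)
Op 9: C1 read [C1 read: already in S, no change] -> [S,S] (invalidations this op: 0; running total: 2)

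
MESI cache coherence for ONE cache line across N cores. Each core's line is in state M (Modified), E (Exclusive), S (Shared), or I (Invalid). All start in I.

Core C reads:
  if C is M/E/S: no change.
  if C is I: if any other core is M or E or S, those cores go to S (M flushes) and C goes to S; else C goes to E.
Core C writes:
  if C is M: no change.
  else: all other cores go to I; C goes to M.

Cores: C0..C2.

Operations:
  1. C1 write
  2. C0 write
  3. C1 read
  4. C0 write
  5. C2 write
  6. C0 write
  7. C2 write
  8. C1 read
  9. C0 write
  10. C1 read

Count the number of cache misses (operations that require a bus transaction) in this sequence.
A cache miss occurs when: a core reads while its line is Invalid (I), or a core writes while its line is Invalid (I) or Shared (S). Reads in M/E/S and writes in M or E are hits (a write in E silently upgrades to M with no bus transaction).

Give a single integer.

Op 1: C1 write [C1 write: invalidate none -> C1=M] -> [I,M,I] [MISS #1: write from I]
Op 2: C0 write [C0 write: invalidate ['C1=M'] -> C0=M] -> [M,I,I] [MISS #2: write from I]
Op 3: C1 read [C1 read from I: others=['C0=M'] -> C1=S, others downsized to S] -> [S,S,I] [MISS #3: read from I]
Op 4: C0 write [C0 write: invalidate ['C1=S'] -> C0=M] -> [M,I,I] [MISS #4: write from S]
Op 5: C2 write [C2 write: invalidate ['C0=M'] -> C2=M] -> [I,I,M] [MISS #5: write from I]
Op 6: C0 write [C0 write: invalidate ['C2=M'] -> C0=M] -> [M,I,I] [MISS #6: write from I]
Op 7: C2 write [C2 write: invalidate ['C0=M'] -> C2=M] -> [I,I,M] [MISS #7: write from I]
Op 8: C1 read [C1 read from I: others=['C2=M'] -> C1=S, others downsized to S] -> [I,S,S] [MISS #8: read from I]
Op 9: C0 write [C0 write: invalidate ['C1=S', 'C2=S'] -> C0=M] -> [M,I,I] [MISS #9: write from I]
Op 10: C1 read [C1 read from I: others=['C0=M'] -> C1=S, others downsized to S] -> [S,S,I] [MISS #10: read from I]

Answer: 10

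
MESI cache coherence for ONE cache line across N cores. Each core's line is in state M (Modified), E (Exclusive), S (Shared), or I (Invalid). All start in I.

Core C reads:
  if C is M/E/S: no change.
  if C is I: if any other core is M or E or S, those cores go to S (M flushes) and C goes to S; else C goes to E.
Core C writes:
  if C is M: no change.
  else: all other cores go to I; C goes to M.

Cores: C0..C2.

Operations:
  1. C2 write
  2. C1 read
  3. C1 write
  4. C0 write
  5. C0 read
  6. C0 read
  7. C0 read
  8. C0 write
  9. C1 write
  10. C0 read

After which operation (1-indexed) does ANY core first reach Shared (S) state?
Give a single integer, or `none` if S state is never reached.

Op 1: C2 write [C2 write: invalidate none -> C2=M] -> [I,I,M]
Op 2: C1 read [C1 read from I: others=['C2=M'] -> C1=S, others downsized to S] -> [I,S,S]
  -> First S state at op 2; remaining ops need not be traced.

Answer: 2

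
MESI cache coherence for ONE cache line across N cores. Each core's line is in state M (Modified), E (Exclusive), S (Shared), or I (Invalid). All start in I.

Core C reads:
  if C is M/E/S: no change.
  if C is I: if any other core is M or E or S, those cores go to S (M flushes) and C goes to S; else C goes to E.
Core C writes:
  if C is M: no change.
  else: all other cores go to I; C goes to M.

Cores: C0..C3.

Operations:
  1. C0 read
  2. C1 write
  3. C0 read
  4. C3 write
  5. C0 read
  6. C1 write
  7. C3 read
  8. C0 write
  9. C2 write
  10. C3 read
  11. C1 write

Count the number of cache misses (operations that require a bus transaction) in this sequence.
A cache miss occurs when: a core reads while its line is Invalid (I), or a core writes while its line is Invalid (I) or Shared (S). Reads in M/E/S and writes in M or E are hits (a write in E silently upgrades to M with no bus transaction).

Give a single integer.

Op 1: C0 read [C0 read from I: no other sharers -> C0=E (exclusive)] -> [E,I,I,I] [MISS #1: read from I]
Op 2: C1 write [C1 write: invalidate ['C0=E'] -> C1=M] -> [I,M,I,I] [MISS #2: write from I]
Op 3: C0 read [C0 read from I: others=['C1=M'] -> C0=S, others downsized to S] -> [S,S,I,I] [MISS #3: read from I]
Op 4: C3 write [C3 write: invalidate ['C0=S', 'C1=S'] -> C3=M] -> [I,I,I,M] [MISS #4: write from I]
Op 5: C0 read [C0 read from I: others=['C3=M'] -> C0=S, others downsized to S] -> [S,I,I,S] [MISS #5: read from I]
Op 6: C1 write [C1 write: invalidate ['C0=S', 'C3=S'] -> C1=M] -> [I,M,I,I] [MISS #6: write from I]
Op 7: C3 read [C3 read from I: others=['C1=M'] -> C3=S, others downsized to S] -> [I,S,I,S] [MISS #7: read from I]
Op 8: C0 write [C0 write: invalidate ['C1=S', 'C3=S'] -> C0=M] -> [M,I,I,I] [MISS #8: write from I]
Op 9: C2 write [C2 write: invalidate ['C0=M'] -> C2=M] -> [I,I,M,I] [MISS #9: write from I]
Op 10: C3 read [C3 read from I: others=['C2=M'] -> C3=S, others downsized to S] -> [I,I,S,S] [MISS #10: read from I]
Op 11: C1 write [C1 write: invalidate ['C2=S', 'C3=S'] -> C1=M] -> [I,M,I,I] [MISS #11: write from I]

Answer: 11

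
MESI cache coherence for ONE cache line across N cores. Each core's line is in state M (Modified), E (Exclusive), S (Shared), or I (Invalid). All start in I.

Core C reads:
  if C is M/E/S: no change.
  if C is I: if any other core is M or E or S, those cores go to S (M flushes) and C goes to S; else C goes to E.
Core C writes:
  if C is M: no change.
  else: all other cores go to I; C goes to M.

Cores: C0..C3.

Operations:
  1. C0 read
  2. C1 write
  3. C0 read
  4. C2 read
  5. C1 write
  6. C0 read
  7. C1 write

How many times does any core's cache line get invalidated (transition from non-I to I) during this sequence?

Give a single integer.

Op 1: C0 read [C0 read from I: no other sharers -> C0=E (exclusive)] -> [E,I,I,I] (invalidations this op: 0; running total: 0)
Op 2: C1 write [C1 write: invalidate ['C0=E'] -> C1=M] -> [I,M,I,I] (invalidations this op: 1; running total: 1)
Op 3: C0 read [C0 read from I: others=['C1=M'] -> C0=S, others downsized to S] -> [S,S,I,I] (invalidations this op: 0; running total: 1)
Op 4: C2 read [C2 read from I: others=['C0=S', 'C1=S'] -> C2=S, others downsized to S] -> [S,S,S,I] (invalidations this op: 0; running total: 1)
Op 5: C1 write [C1 write: invalidate ['C0=S', 'C2=S'] -> C1=M] -> [I,M,I,I] (invalidations this op: 2; running total: 3)
Op 6: C0 read [C0 read from I: others=['C1=M'] -> C0=S, others downsized to S] -> [S,S,I,I] (invalidations this op: 0; running total: 3)
Op 7: C1 write [C1 write: invalidate ['C0=S'] -> C1=M] -> [I,M,I,I] (invalidations this op: 1; running total: 4)

Answer: 4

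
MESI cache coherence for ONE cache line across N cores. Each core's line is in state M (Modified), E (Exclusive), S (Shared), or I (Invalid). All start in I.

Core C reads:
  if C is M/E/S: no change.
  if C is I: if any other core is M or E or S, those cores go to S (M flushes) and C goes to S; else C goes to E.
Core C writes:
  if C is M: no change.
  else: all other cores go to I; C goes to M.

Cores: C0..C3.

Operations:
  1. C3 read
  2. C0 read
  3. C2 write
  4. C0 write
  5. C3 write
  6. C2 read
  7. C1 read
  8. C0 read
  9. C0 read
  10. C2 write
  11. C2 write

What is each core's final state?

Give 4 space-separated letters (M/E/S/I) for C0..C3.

Answer: I I M I

Derivation:
Op 1: C3 read [C3 read from I: no other sharers -> C3=E (exclusive)] -> [I,I,I,E]
Op 2: C0 read [C0 read from I: others=['C3=E'] -> C0=S, others downsized to S] -> [S,I,I,S]
Op 3: C2 write [C2 write: invalidate ['C0=S', 'C3=S'] -> C2=M] -> [I,I,M,I]
Op 4: C0 write [C0 write: invalidate ['C2=M'] -> C0=M] -> [M,I,I,I]
Op 5: C3 write [C3 write: invalidate ['C0=M'] -> C3=M] -> [I,I,I,M]
Op 6: C2 read [C2 read from I: others=['C3=M'] -> C2=S, others downsized to S] -> [I,I,S,S]
Op 7: C1 read [C1 read from I: others=['C2=S', 'C3=S'] -> C1=S, others downsized to S] -> [I,S,S,S]
Op 8: C0 read [C0 read from I: others=['C1=S', 'C2=S', 'C3=S'] -> C0=S, others downsized to S] -> [S,S,S,S]
Op 9: C0 read [C0 read: already in S, no change] -> [S,S,S,S]
Op 10: C2 write [C2 write: invalidate ['C0=S', 'C1=S', 'C3=S'] -> C2=M] -> [I,I,M,I]
Op 11: C2 write [C2 write: already M (modified), no change] -> [I,I,M,I]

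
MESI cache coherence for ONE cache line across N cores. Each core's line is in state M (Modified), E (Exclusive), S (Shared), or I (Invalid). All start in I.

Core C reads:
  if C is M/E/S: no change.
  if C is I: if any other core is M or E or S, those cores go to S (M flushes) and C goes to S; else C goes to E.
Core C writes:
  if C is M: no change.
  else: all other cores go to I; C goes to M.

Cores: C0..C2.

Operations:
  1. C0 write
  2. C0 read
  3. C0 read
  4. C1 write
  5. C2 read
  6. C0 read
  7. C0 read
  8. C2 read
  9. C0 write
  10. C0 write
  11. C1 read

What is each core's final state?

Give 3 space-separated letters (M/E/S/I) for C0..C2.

Op 1: C0 write [C0 write: invalidate none -> C0=M] -> [M,I,I]
Op 2: C0 read [C0 read: already in M, no change] -> [M,I,I]
Op 3: C0 read [C0 read: already in M, no change] -> [M,I,I]
Op 4: C1 write [C1 write: invalidate ['C0=M'] -> C1=M] -> [I,M,I]
Op 5: C2 read [C2 read from I: others=['C1=M'] -> C2=S, others downsized to S] -> [I,S,S]
Op 6: C0 read [C0 read from I: others=['C1=S', 'C2=S'] -> C0=S, others downsized to S] -> [S,S,S]
Op 7: C0 read [C0 read: already in S, no change] -> [S,S,S]
Op 8: C2 read [C2 read: already in S, no change] -> [S,S,S]
Op 9: C0 write [C0 write: invalidate ['C1=S', 'C2=S'] -> C0=M] -> [M,I,I]
Op 10: C0 write [C0 write: already M (modified), no change] -> [M,I,I]
Op 11: C1 read [C1 read from I: others=['C0=M'] -> C1=S, others downsized to S] -> [S,S,I]

Answer: S S I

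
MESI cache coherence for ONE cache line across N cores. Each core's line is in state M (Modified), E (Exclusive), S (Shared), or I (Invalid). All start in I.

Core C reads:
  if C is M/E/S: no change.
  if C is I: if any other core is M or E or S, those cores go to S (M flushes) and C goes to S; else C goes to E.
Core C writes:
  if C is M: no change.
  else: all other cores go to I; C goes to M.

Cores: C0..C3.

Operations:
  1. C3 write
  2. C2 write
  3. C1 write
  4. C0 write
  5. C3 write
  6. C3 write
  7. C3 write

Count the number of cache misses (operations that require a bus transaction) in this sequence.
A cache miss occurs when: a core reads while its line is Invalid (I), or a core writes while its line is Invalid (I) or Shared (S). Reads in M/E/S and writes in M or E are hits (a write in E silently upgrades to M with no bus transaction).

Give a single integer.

Op 1: C3 write [C3 write: invalidate none -> C3=M] -> [I,I,I,M] [MISS #1: write from I]
Op 2: C2 write [C2 write: invalidate ['C3=M'] -> C2=M] -> [I,I,M,I] [MISS #2: write from I]
Op 3: C1 write [C1 write: invalidate ['C2=M'] -> C1=M] -> [I,M,I,I] [MISS #3: write from I]
Op 4: C0 write [C0 write: invalidate ['C1=M'] -> C0=M] -> [M,I,I,I] [MISS #4: write from I]
Op 5: C3 write [C3 write: invalidate ['C0=M'] -> C3=M] -> [I,I,I,M] [MISS #5: write from I]
Op 6: C3 write [C3 write: already M (modified), no change] -> [I,I,I,M] [hit: write from M]
Op 7: C3 write [C3 write: already M (modified), no change] -> [I,I,I,M] [hit: write from M]

Answer: 5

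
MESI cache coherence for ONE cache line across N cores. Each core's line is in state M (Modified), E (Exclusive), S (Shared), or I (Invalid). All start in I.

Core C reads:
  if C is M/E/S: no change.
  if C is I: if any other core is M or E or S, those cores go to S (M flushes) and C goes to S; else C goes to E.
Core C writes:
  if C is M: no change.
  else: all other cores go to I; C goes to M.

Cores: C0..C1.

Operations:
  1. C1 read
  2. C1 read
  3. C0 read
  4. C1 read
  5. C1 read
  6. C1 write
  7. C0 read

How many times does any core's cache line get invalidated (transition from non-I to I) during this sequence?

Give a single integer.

Answer: 1

Derivation:
Op 1: C1 read [C1 read from I: no other sharers -> C1=E (exclusive)] -> [I,E] (invalidations this op: 0; running total: 0)
Op 2: C1 read [C1 read: already in E, no change] -> [I,E] (invalidations this op: 0; running total: 0)
Op 3: C0 read [C0 read from I: others=['C1=E'] -> C0=S, others downsized to S] -> [S,S] (invalidations this op: 0; running total: 0)
Op 4: C1 read [C1 read: already in S, no change] -> [S,S] (invalidations this op: 0; running total: 0)
Op 5: C1 read [C1 read: already in S, no change] -> [S,S] (invalidations this op: 0; running total: 0)
Op 6: C1 write [C1 write: invalidate ['C0=S'] -> C1=M] -> [I,M] (invalidations this op: 1; running total: 1)
Op 7: C0 read [C0 read from I: others=['C1=M'] -> C0=S, others downsized to S] -> [S,S] (invalidations this op: 0; running total: 1)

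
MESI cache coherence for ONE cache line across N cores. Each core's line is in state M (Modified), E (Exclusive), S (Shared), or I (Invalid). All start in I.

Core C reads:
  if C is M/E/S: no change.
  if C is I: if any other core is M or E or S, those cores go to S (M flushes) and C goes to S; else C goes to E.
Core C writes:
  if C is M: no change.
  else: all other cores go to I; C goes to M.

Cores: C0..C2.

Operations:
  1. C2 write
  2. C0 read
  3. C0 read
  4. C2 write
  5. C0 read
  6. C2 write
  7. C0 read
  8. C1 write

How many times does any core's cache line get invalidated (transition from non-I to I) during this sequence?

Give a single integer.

Answer: 4

Derivation:
Op 1: C2 write [C2 write: invalidate none -> C2=M] -> [I,I,M] (invalidations this op: 0; running total: 0)
Op 2: C0 read [C0 read from I: others=['C2=M'] -> C0=S, others downsized to S] -> [S,I,S] (invalidations this op: 0; running total: 0)
Op 3: C0 read [C0 read: already in S, no change] -> [S,I,S] (invalidations this op: 0; running total: 0)
Op 4: C2 write [C2 write: invalidate ['C0=S'] -> C2=M] -> [I,I,M] (invalidations this op: 1; running total: 1)
Op 5: C0 read [C0 read from I: others=['C2=M'] -> C0=S, others downsized to S] -> [S,I,S] (invalidations this op: 0; running total: 1)
Op 6: C2 write [C2 write: invalidate ['C0=S'] -> C2=M] -> [I,I,M] (invalidations this op: 1; running total: 2)
Op 7: C0 read [C0 read from I: others=['C2=M'] -> C0=S, others downsized to S] -> [S,I,S] (invalidations this op: 0; running total: 2)
Op 8: C1 write [C1 write: invalidate ['C0=S', 'C2=S'] -> C1=M] -> [I,M,I] (invalidations this op: 2; running total: 4)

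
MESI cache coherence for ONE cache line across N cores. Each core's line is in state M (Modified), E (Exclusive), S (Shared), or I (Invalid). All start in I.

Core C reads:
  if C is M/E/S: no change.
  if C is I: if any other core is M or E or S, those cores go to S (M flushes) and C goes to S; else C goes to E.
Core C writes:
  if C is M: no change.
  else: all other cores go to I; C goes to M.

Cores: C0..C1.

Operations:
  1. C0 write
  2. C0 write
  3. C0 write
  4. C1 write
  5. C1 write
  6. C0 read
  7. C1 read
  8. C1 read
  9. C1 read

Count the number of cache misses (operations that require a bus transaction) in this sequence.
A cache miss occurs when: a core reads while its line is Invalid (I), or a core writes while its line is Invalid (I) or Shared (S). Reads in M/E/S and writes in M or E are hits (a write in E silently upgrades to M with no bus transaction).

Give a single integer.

Op 1: C0 write [C0 write: invalidate none -> C0=M] -> [M,I] [MISS #1: write from I]
Op 2: C0 write [C0 write: already M (modified), no change] -> [M,I] [hit: write from M]
Op 3: C0 write [C0 write: already M (modified), no change] -> [M,I] [hit: write from M]
Op 4: C1 write [C1 write: invalidate ['C0=M'] -> C1=M] -> [I,M] [MISS #2: write from I]
Op 5: C1 write [C1 write: already M (modified), no change] -> [I,M] [hit: write from M]
Op 6: C0 read [C0 read from I: others=['C1=M'] -> C0=S, others downsized to S] -> [S,S] [MISS #3: read from I]
Op 7: C1 read [C1 read: already in S, no change] -> [S,S] [hit: read from S]
Op 8: C1 read [C1 read: already in S, no change] -> [S,S] [hit: read from S]
Op 9: C1 read [C1 read: already in S, no change] -> [S,S] [hit: read from S]

Answer: 3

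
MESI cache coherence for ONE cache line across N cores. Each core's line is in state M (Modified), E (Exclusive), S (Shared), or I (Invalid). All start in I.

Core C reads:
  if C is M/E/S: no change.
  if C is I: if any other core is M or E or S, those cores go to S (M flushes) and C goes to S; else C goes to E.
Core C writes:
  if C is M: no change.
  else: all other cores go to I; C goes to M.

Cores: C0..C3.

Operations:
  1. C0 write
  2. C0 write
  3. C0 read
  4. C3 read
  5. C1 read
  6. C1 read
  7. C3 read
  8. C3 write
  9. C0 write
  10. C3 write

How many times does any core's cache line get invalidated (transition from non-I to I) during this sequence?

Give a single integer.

Answer: 4

Derivation:
Op 1: C0 write [C0 write: invalidate none -> C0=M] -> [M,I,I,I] (invalidations this op: 0; running total: 0)
Op 2: C0 write [C0 write: already M (modified), no change] -> [M,I,I,I] (invalidations this op: 0; running total: 0)
Op 3: C0 read [C0 read: already in M, no change] -> [M,I,I,I] (invalidations this op: 0; running total: 0)
Op 4: C3 read [C3 read from I: others=['C0=M'] -> C3=S, others downsized to S] -> [S,I,I,S] (invalidations this op: 0; running total: 0)
Op 5: C1 read [C1 read from I: others=['C0=S', 'C3=S'] -> C1=S, others downsized to S] -> [S,S,I,S] (invalidations this op: 0; running total: 0)
Op 6: C1 read [C1 read: already in S, no change] -> [S,S,I,S] (invalidations this op: 0; running total: 0)
Op 7: C3 read [C3 read: already in S, no change] -> [S,S,I,S] (invalidations this op: 0; running total: 0)
Op 8: C3 write [C3 write: invalidate ['C0=S', 'C1=S'] -> C3=M] -> [I,I,I,M] (invalidations this op: 2; running total: 2)
Op 9: C0 write [C0 write: invalidate ['C3=M'] -> C0=M] -> [M,I,I,I] (invalidations this op: 1; running total: 3)
Op 10: C3 write [C3 write: invalidate ['C0=M'] -> C3=M] -> [I,I,I,M] (invalidations this op: 1; running total: 4)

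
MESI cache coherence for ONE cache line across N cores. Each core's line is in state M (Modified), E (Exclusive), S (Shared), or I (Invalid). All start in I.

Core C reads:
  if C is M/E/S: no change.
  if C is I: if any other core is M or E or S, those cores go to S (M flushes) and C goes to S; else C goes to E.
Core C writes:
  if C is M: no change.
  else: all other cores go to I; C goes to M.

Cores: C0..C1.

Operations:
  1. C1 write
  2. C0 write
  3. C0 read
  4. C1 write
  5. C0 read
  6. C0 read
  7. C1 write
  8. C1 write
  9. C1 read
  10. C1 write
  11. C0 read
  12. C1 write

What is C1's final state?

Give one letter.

Answer: M

Derivation:
Op 1: C1 write [C1 write: invalidate none -> C1=M] -> [I,M]
Op 2: C0 write [C0 write: invalidate ['C1=M'] -> C0=M] -> [M,I]
Op 3: C0 read [C0 read: already in M, no change] -> [M,I]
Op 4: C1 write [C1 write: invalidate ['C0=M'] -> C1=M] -> [I,M]
Op 5: C0 read [C0 read from I: others=['C1=M'] -> C0=S, others downsized to S] -> [S,S]
Op 6: C0 read [C0 read: already in S, no change] -> [S,S]
Op 7: C1 write [C1 write: invalidate ['C0=S'] -> C1=M] -> [I,M]
Op 8: C1 write [C1 write: already M (modified), no change] -> [I,M]
Op 9: C1 read [C1 read: already in M, no change] -> [I,M]
Op 10: C1 write [C1 write: already M (modified), no change] -> [I,M]
Op 11: C0 read [C0 read from I: others=['C1=M'] -> C0=S, others downsized to S] -> [S,S]
Op 12: C1 write [C1 write: invalidate ['C0=S'] -> C1=M] -> [I,M]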